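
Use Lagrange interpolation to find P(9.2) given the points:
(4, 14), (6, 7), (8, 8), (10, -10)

Lagrange interpolation formula:
P(x) = Σ yᵢ × Lᵢ(x)
where Lᵢ(x) = Π_{j≠i} (x - xⱼ)/(xᵢ - xⱼ)

L_0(9.2) = (9.2 - 6)/(4 - 6) × (9.2 - 8)/(4 - 8) × (9.2 - 10)/(4 - 10) = 0.064000
L_1(9.2) = (9.2 - 4)/(6 - 4) × (9.2 - 8)/(6 - 8) × (9.2 - 10)/(6 - 10) = -0.312000
L_2(9.2) = (9.2 - 4)/(8 - 4) × (9.2 - 6)/(8 - 6) × (9.2 - 10)/(8 - 10) = 0.832000
L_3(9.2) = (9.2 - 4)/(10 - 4) × (9.2 - 6)/(10 - 6) × (9.2 - 8)/(10 - 8) = 0.416000

P(9.2) = 14×L_0(9.2) + 7×L_1(9.2) + 8×L_2(9.2) + (-10)×L_3(9.2)
P(9.2) = 1.208000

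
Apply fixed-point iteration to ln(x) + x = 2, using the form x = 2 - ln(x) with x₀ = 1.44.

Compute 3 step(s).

Equation: ln(x) + x = 2
Fixed-point form: x = 2 - ln(x)
x₀ = 1.44

x_1 = g(1.440000) = 1.635357
x_2 = g(1.635357) = 1.508139
x_3 = g(1.508139) = 1.589124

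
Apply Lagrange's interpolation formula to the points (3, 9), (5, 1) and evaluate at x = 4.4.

Lagrange interpolation formula:
P(x) = Σ yᵢ × Lᵢ(x)
where Lᵢ(x) = Π_{j≠i} (x - xⱼ)/(xᵢ - xⱼ)

L_0(4.4) = (4.4 - 5)/(3 - 5) = 0.300000
L_1(4.4) = (4.4 - 3)/(5 - 3) = 0.700000

P(4.4) = 9×L_0(4.4) + 1×L_1(4.4)
P(4.4) = 3.400000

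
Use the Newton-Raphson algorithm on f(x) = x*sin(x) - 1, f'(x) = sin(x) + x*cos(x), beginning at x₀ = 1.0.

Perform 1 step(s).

f(x) = x*sin(x) - 1
f'(x) = sin(x) + x*cos(x)
x₀ = 1.0

Newton-Raphson formula: x_{n+1} = x_n - f(x_n)/f'(x_n)

Iteration 1:
  f(1.000000) = -0.158529
  f'(1.000000) = 1.381773
  x_1 = 1.000000 - (-0.158529)/1.381773 = 1.114729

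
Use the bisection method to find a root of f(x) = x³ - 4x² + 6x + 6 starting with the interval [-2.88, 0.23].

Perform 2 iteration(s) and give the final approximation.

f(x) = x³ - 4x² + 6x + 6
Initial interval: [-2.88, 0.23]

Iteration 1:
  c_1 = (-2.880000 + 0.230000)/2 = -1.325000
  f(c_1) = f(-1.325000) = -11.298703
  f(a) × f(c) ≥ 0, new interval: [-1.325000, 0.230000]
Iteration 2:
  c_2 = (-1.325000 + 0.230000)/2 = -0.547500
  f(c_2) = f(-0.547500) = 1.351858
  f(a) × f(c) < 0, new interval: [-1.325000, -0.547500]

After 2 iteration(s), the approximation is c_2 = -0.547500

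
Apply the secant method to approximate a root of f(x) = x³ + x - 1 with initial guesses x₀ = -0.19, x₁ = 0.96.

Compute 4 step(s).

f(x) = x³ + x - 1
x₀ = -0.19, x₁ = 0.96

Secant formula: x_{n+1} = x_n - f(x_n)(x_n - x_{n-1})/(f(x_n) - f(x_{n-1}))

Iteration 1:
  f(-0.190000) = -1.196859
  f(0.960000) = 0.844736
  x_2 = 0.960000 - 0.844736×(0.960000 - (-0.190000))/(0.844736 - (-1.196859))
       = 0.484173
Iteration 2:
  f(0.960000) = 0.844736
  f(0.484173) = -0.402326
  x_3 = 0.484173 - (-0.402326)×(0.484173 - 0.960000)/(-0.402326 - 0.844736)
       = 0.637684
Iteration 3:
  f(0.484173) = -0.402326
  f(0.637684) = -0.103008
  x_4 = 0.637684 - (-0.103008)×(0.637684 - 0.484173)/(-0.103008 - (-0.402326))
       = 0.690514
Iteration 4:
  f(0.637684) = -0.103008
  f(0.690514) = 0.019757
  x_5 = 0.690514 - 0.019757×(0.690514 - 0.637684)/(0.019757 - (-0.103008))
       = 0.682012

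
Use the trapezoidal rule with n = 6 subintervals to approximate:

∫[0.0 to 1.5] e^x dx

f(x) = e^x
a = 0.0, b = 1.5, n = 6
h = (b - a)/n = 0.250000

Trapezoidal rule: (h/2)[f(x₀) + 2f(x₁) + 2f(x₂) + ... + f(xₙ)]

x_0 = 0.0000, f(x_0) = 1.000000, coefficient = 1
x_1 = 0.2500, f(x_1) = 1.284025, coefficient = 2
x_2 = 0.5000, f(x_2) = 1.648721, coefficient = 2
x_3 = 0.7500, f(x_3) = 2.117000, coefficient = 2
x_4 = 1.0000, f(x_4) = 2.718282, coefficient = 2
x_5 = 1.2500, f(x_5) = 3.490343, coefficient = 2
x_6 = 1.5000, f(x_6) = 4.481689, coefficient = 1

I ≈ (0.250000/2) × 27.998432 = 3.499804
Exact value: 3.481689
Error: 0.018115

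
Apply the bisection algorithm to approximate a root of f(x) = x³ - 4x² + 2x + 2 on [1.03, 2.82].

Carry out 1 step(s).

f(x) = x³ - 4x² + 2x + 2
Initial interval: [1.03, 2.82]

Iteration 1:
  c_1 = (1.030000 + 2.820000)/2 = 1.925000
  f(c_1) = f(1.925000) = -1.839172
  f(a) × f(c) < 0, new interval: [1.030000, 1.925000]

After 1 iteration(s), the approximation is c_1 = 1.925000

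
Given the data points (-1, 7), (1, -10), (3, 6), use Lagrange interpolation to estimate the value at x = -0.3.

Lagrange interpolation formula:
P(x) = Σ yᵢ × Lᵢ(x)
where Lᵢ(x) = Π_{j≠i} (x - xⱼ)/(xᵢ - xⱼ)

L_0(-0.3) = (-0.3 - 1)/(-1 - 1) × (-0.3 - 3)/(-1 - 3) = 0.536250
L_1(-0.3) = (-0.3 - (-1))/(1 - (-1)) × (-0.3 - 3)/(1 - 3) = 0.577500
L_2(-0.3) = (-0.3 - (-1))/(3 - (-1)) × (-0.3 - 1)/(3 - 1) = -0.113750

P(-0.3) = 7×L_0(-0.3) + (-10)×L_1(-0.3) + 6×L_2(-0.3)
P(-0.3) = -2.703750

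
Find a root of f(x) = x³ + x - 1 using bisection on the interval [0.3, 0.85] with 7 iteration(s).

f(x) = x³ + x - 1
Initial interval: [0.3, 0.85]

Iteration 1:
  c_1 = (0.300000 + 0.850000)/2 = 0.575000
  f(c_1) = f(0.575000) = -0.234891
  f(a) × f(c) ≥ 0, new interval: [0.575000, 0.850000]
Iteration 2:
  c_2 = (0.575000 + 0.850000)/2 = 0.712500
  f(c_2) = f(0.712500) = 0.074205
  f(a) × f(c) < 0, new interval: [0.575000, 0.712500]
Iteration 3:
  c_3 = (0.575000 + 0.712500)/2 = 0.643750
  f(c_3) = f(0.643750) = -0.089471
  f(a) × f(c) ≥ 0, new interval: [0.643750, 0.712500]
Iteration 4:
  c_4 = (0.643750 + 0.712500)/2 = 0.678125
  f(c_4) = f(0.678125) = -0.010037
  f(a) × f(c) ≥ 0, new interval: [0.678125, 0.712500]
Iteration 5:
  c_5 = (0.678125 + 0.712500)/2 = 0.695312
  f(c_5) = f(0.695312) = 0.031468
  f(a) × f(c) < 0, new interval: [0.678125, 0.695312]
Iteration 6:
  c_6 = (0.678125 + 0.695312)/2 = 0.686719
  f(c_6) = f(0.686719) = 0.010563
  f(a) × f(c) < 0, new interval: [0.678125, 0.686719]
Iteration 7:
  c_7 = (0.678125 + 0.686719)/2 = 0.682422
  f(c_7) = f(0.682422) = 0.000225
  f(a) × f(c) < 0, new interval: [0.678125, 0.682422]

After 7 iteration(s), the approximation is c_7 = 0.682422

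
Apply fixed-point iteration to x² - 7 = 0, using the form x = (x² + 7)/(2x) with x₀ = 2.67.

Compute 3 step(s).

Equation: x² - 7 = 0
Fixed-point form: x = (x² + 7)/(2x)
x₀ = 2.67

x_1 = g(2.670000) = 2.645861
x_2 = g(2.645861) = 2.645751
x_3 = g(2.645751) = 2.645751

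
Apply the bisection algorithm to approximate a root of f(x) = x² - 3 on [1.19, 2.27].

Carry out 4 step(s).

f(x) = x² - 3
Initial interval: [1.19, 2.27]

Iteration 1:
  c_1 = (1.190000 + 2.270000)/2 = 1.730000
  f(c_1) = f(1.730000) = -0.007100
  f(a) × f(c) ≥ 0, new interval: [1.730000, 2.270000]
Iteration 2:
  c_2 = (1.730000 + 2.270000)/2 = 2.000000
  f(c_2) = f(2.000000) = 1.000000
  f(a) × f(c) < 0, new interval: [1.730000, 2.000000]
Iteration 3:
  c_3 = (1.730000 + 2.000000)/2 = 1.865000
  f(c_3) = f(1.865000) = 0.478225
  f(a) × f(c) < 0, new interval: [1.730000, 1.865000]
Iteration 4:
  c_4 = (1.730000 + 1.865000)/2 = 1.797500
  f(c_4) = f(1.797500) = 0.231006
  f(a) × f(c) < 0, new interval: [1.730000, 1.797500]

After 4 iteration(s), the approximation is c_4 = 1.797500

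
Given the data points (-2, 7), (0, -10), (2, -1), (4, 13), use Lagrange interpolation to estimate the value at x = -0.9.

Lagrange interpolation formula:
P(x) = Σ yᵢ × Lᵢ(x)
where Lᵢ(x) = Π_{j≠i} (x - xⱼ)/(xᵢ - xⱼ)

L_0(-0.9) = (-0.9 - 0)/(-2 - 0) × (-0.9 - 2)/(-2 - 2) × (-0.9 - 4)/(-2 - 4) = 0.266437
L_1(-0.9) = (-0.9 - (-2))/(0 - (-2)) × (-0.9 - 2)/(0 - 2) × (-0.9 - 4)/(0 - 4) = 0.976938
L_2(-0.9) = (-0.9 - (-2))/(2 - (-2)) × (-0.9 - 0)/(2 - 0) × (-0.9 - 4)/(2 - 4) = -0.303188
L_3(-0.9) = (-0.9 - (-2))/(4 - (-2)) × (-0.9 - 0)/(4 - 0) × (-0.9 - 2)/(4 - 2) = 0.059812

P(-0.9) = 7×L_0(-0.9) + (-10)×L_1(-0.9) + (-1)×L_2(-0.9) + 13×L_3(-0.9)
P(-0.9) = -6.823562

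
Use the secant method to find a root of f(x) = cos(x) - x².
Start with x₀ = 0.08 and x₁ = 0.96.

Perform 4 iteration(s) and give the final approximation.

f(x) = cos(x) - x²
x₀ = 0.08, x₁ = 0.96

Secant formula: x_{n+1} = x_n - f(x_n)(x_n - x_{n-1})/(f(x_n) - f(x_{n-1}))

Iteration 1:
  f(0.080000) = 0.990402
  f(0.960000) = -0.348080
  x_2 = 0.960000 - (-0.348080)×(0.960000 - 0.080000)/(-0.348080 - 0.990402)
       = 0.731151
Iteration 2:
  f(0.960000) = -0.348080
  f(0.731151) = 0.209825
  x_3 = 0.731151 - 0.209825×(0.731151 - 0.960000)/(0.209825 - (-0.348080))
       = 0.817220
Iteration 3:
  f(0.731151) = 0.209825
  f(0.817220) = 0.016403
  x_4 = 0.817220 - 0.016403×(0.817220 - 0.731151)/(0.016403 - 0.209825)
       = 0.824519
Iteration 4:
  f(0.817220) = 0.016403
  f(0.824519) = -0.000921
  x_5 = 0.824519 - (-0.000921)×(0.824519 - 0.817220)/(-0.000921 - 0.016403)
       = 0.824131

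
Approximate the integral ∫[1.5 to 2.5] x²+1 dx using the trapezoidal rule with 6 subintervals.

f(x) = x²+1
a = 1.5, b = 2.5, n = 6
h = (b - a)/n = 0.166667

Trapezoidal rule: (h/2)[f(x₀) + 2f(x₁) + 2f(x₂) + ... + f(xₙ)]

x_0 = 1.5000, f(x_0) = 3.250000, coefficient = 1
x_1 = 1.6667, f(x_1) = 3.777778, coefficient = 2
x_2 = 1.8333, f(x_2) = 4.361111, coefficient = 2
x_3 = 2.0000, f(x_3) = 5.000000, coefficient = 2
x_4 = 2.1667, f(x_4) = 5.694444, coefficient = 2
x_5 = 2.3333, f(x_5) = 6.444444, coefficient = 2
x_6 = 2.5000, f(x_6) = 7.250000, coefficient = 1

I ≈ (0.166667/2) × 61.055556 = 5.087963
Exact value: 5.083333
Error: 0.004630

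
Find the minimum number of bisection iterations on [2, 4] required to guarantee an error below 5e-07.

We need (b-a)/2^n ≤ 5e-07
(4 - 2)/2^n ≤ 5e-07
2/2^n ≤ 5e-07
2^n ≥ 4000000
n ≥ log₂(4000000) = 21.93
n ≥ 22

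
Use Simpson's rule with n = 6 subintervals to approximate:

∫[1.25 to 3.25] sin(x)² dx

f(x) = sin(x)²
a = 1.25, b = 3.25, n = 6
h = (b - a)/n = 0.333333

Simpson's rule: (h/3)[f(x₀) + 4f(x₁) + 2f(x₂) + ... + f(xₙ)]

x_0 = 1.2500, f(x_0) = 0.900572, coefficient = 1
x_1 = 1.5833, f(x_1) = 0.999843, coefficient = 4
x_2 = 1.9167, f(x_2) = 0.885068, coefficient = 2
x_3 = 2.2500, f(x_3) = 0.605398, coefficient = 4
x_4 = 2.5833, f(x_4) = 0.280593, coefficient = 2
x_5 = 2.9167, f(x_5) = 0.049744, coefficient = 4
x_6 = 3.2500, f(x_6) = 0.011706, coefficient = 1

I ≈ (0.333333/3) × 9.863541 = 1.095949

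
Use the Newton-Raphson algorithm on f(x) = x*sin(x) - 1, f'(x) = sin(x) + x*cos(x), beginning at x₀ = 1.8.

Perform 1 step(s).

f(x) = x*sin(x) - 1
f'(x) = sin(x) + x*cos(x)
x₀ = 1.8

Newton-Raphson formula: x_{n+1} = x_n - f(x_n)/f'(x_n)

Iteration 1:
  f(1.800000) = 0.752926
  f'(1.800000) = 0.564884
  x_1 = 1.800000 - 0.752926/0.564884 = 0.467114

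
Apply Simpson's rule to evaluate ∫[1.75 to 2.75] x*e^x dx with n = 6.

f(x) = x*e^x
a = 1.75, b = 2.75, n = 6
h = (b - a)/n = 0.166667

Simpson's rule: (h/3)[f(x₀) + 4f(x₁) + 2f(x₂) + ... + f(xₙ)]

x_0 = 1.7500, f(x_0) = 10.070555, coefficient = 1
x_1 = 1.9167, f(x_1) = 13.029998, coefficient = 4
x_2 = 2.0833, f(x_2) = 16.731656, coefficient = 2
x_3 = 2.2500, f(x_3) = 21.347406, coefficient = 4
x_4 = 2.4167, f(x_4) = 27.087053, coefficient = 2
x_5 = 2.5833, f(x_5) = 34.206439, coefficient = 4
x_6 = 2.7500, f(x_6) = 43.017238, coefficient = 1

I ≈ (0.166667/3) × 415.060578 = 23.058921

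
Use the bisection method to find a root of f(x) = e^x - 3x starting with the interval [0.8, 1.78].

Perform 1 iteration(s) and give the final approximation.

f(x) = e^x - 3x
Initial interval: [0.8, 1.78]

Iteration 1:
  c_1 = (0.800000 + 1.780000)/2 = 1.290000
  f(c_1) = f(1.290000) = -0.237213
  f(a) × f(c) ≥ 0, new interval: [1.290000, 1.780000]

After 1 iteration(s), the approximation is c_1 = 1.290000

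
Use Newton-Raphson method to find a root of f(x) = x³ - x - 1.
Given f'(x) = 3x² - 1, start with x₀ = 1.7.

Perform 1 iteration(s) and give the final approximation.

f(x) = x³ - x - 1
f'(x) = 3x² - 1
x₀ = 1.7

Newton-Raphson formula: x_{n+1} = x_n - f(x_n)/f'(x_n)

Iteration 1:
  f(1.700000) = 2.213000
  f'(1.700000) = 7.670000
  x_1 = 1.700000 - 2.213000/7.670000 = 1.411473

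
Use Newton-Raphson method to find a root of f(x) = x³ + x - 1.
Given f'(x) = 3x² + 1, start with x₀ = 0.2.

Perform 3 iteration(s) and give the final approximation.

f(x) = x³ + x - 1
f'(x) = 3x² + 1
x₀ = 0.2

Newton-Raphson formula: x_{n+1} = x_n - f(x_n)/f'(x_n)

Iteration 1:
  f(0.200000) = -0.792000
  f'(0.200000) = 1.120000
  x_1 = 0.200000 - (-0.792000)/1.120000 = 0.907143
Iteration 2:
  f(0.907143) = 0.653638
  f'(0.907143) = 3.468724
  x_2 = 0.907143 - 0.653638/3.468724 = 0.718705
Iteration 3:
  f(0.718705) = 0.089943
  f'(0.718705) = 2.549612
  x_3 = 0.718705 - 0.089943/2.549612 = 0.683428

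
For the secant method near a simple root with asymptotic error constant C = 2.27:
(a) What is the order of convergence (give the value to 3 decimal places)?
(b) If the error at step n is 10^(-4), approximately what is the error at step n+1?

(a) Secant method has superlinear convergence with order φ = (1+√5)/2 ≈ 1.618.
    This means |e_{n+1}| ≈ C|e_n|^1.618.

(b) With |e_n| = 10^(-4) and C = 2.27:
    |e_{n+1}| ≈ 2.27 × (10^(-4))^1.618 = 2.27 × 10^(-6.47)

(a) ≈ 1.618 (golden ratio); (b) |e_{n+1}| ≈ 7.654e-07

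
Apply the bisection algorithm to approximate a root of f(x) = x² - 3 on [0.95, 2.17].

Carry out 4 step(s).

f(x) = x² - 3
Initial interval: [0.95, 2.17]

Iteration 1:
  c_1 = (0.950000 + 2.170000)/2 = 1.560000
  f(c_1) = f(1.560000) = -0.566400
  f(a) × f(c) ≥ 0, new interval: [1.560000, 2.170000]
Iteration 2:
  c_2 = (1.560000 + 2.170000)/2 = 1.865000
  f(c_2) = f(1.865000) = 0.478225
  f(a) × f(c) < 0, new interval: [1.560000, 1.865000]
Iteration 3:
  c_3 = (1.560000 + 1.865000)/2 = 1.712500
  f(c_3) = f(1.712500) = -0.067344
  f(a) × f(c) ≥ 0, new interval: [1.712500, 1.865000]
Iteration 4:
  c_4 = (1.712500 + 1.865000)/2 = 1.788750
  f(c_4) = f(1.788750) = 0.199627
  f(a) × f(c) < 0, new interval: [1.712500, 1.788750]

After 4 iteration(s), the approximation is c_4 = 1.788750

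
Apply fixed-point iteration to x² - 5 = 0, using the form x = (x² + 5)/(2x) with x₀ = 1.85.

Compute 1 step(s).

Equation: x² - 5 = 0
Fixed-point form: x = (x² + 5)/(2x)
x₀ = 1.85

x_1 = g(1.850000) = 2.276351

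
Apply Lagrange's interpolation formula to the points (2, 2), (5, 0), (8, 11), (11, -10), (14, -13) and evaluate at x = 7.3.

Lagrange interpolation formula:
P(x) = Σ yᵢ × Lᵢ(x)
where Lᵢ(x) = Π_{j≠i} (x - xⱼ)/(xᵢ - xⱼ)

L_0(7.3) = (7.3 - 5)/(2 - 5) × (7.3 - 8)/(2 - 8) × (7.3 - 11)/(2 - 11) × (7.3 - 14)/(2 - 14) = -0.020531
L_1(7.3) = (7.3 - 2)/(5 - 2) × (7.3 - 8)/(5 - 8) × (7.3 - 11)/(5 - 11) × (7.3 - 14)/(5 - 14) = 0.189241
L_2(7.3) = (7.3 - 2)/(8 - 2) × (7.3 - 5)/(8 - 5) × (7.3 - 11)/(8 - 11) × (7.3 - 14)/(8 - 14) = 0.932685
L_3(7.3) = (7.3 - 2)/(11 - 2) × (7.3 - 5)/(11 - 5) × (7.3 - 8)/(11 - 8) × (7.3 - 14)/(11 - 14) = -0.117636
L_4(7.3) = (7.3 - 2)/(14 - 2) × (7.3 - 5)/(14 - 5) × (7.3 - 8)/(14 - 8) × (7.3 - 11)/(14 - 11) = 0.016241

P(7.3) = 2×L_0(7.3) + 0×L_1(7.3) + 11×L_2(7.3) + (-10)×L_3(7.3) + (-13)×L_4(7.3)
P(7.3) = 11.183709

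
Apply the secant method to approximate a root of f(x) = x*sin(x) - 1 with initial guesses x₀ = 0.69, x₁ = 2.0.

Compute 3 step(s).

f(x) = x*sin(x) - 1
x₀ = 0.69, x₁ = 2.0

Secant formula: x_{n+1} = x_n - f(x_n)(x_n - x_{n-1})/(f(x_n) - f(x_{n-1}))

Iteration 1:
  f(0.690000) = -0.560789
  f(2.000000) = 0.818595
  x_2 = 2.000000 - 0.818595×(2.000000 - 0.690000)/(0.818595 - (-0.560789))
       = 1.222581
Iteration 2:
  f(2.000000) = 0.818595
  f(1.222581) = 0.149206
  x_3 = 1.222581 - 0.149206×(1.222581 - 2.000000)/(0.149206 - 0.818595)
       = 1.049296
Iteration 3:
  f(1.222581) = 0.149206
  f(1.049296) = -0.090184
  x_4 = 1.049296 - (-0.090184)×(1.049296 - 1.222581)/(-0.090184 - 0.149206)
       = 1.114577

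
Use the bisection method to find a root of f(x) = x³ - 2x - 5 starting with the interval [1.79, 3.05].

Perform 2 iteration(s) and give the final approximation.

f(x) = x³ - 2x - 5
Initial interval: [1.79, 3.05]

Iteration 1:
  c_1 = (1.790000 + 3.050000)/2 = 2.420000
  f(c_1) = f(2.420000) = 4.332488
  f(a) × f(c) < 0, new interval: [1.790000, 2.420000]
Iteration 2:
  c_2 = (1.790000 + 2.420000)/2 = 2.105000
  f(c_2) = f(2.105000) = 0.117308
  f(a) × f(c) < 0, new interval: [1.790000, 2.105000]

After 2 iteration(s), the approximation is c_2 = 2.105000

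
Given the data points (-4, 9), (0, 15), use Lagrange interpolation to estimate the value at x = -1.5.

Lagrange interpolation formula:
P(x) = Σ yᵢ × Lᵢ(x)
where Lᵢ(x) = Π_{j≠i} (x - xⱼ)/(xᵢ - xⱼ)

L_0(-1.5) = (-1.5 - 0)/(-4 - 0) = 0.375000
L_1(-1.5) = (-1.5 - (-4))/(0 - (-4)) = 0.625000

P(-1.5) = 9×L_0(-1.5) + 15×L_1(-1.5)
P(-1.5) = 12.750000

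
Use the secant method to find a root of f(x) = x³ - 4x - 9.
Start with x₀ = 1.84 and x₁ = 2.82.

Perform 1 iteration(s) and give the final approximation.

f(x) = x³ - 4x - 9
x₀ = 1.84, x₁ = 2.82

Secant formula: x_{n+1} = x_n - f(x_n)(x_n - x_{n-1})/(f(x_n) - f(x_{n-1}))

Iteration 1:
  f(1.840000) = -10.130496
  f(2.820000) = 2.145768
  x_2 = 2.820000 - 2.145768×(2.820000 - 1.840000)/(2.145768 - (-10.130496))
       = 2.648706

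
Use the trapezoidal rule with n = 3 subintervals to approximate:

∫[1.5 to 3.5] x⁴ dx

f(x) = x⁴
a = 1.5, b = 3.5, n = 3
h = (b - a)/n = 0.666667

Trapezoidal rule: (h/2)[f(x₀) + 2f(x₁) + 2f(x₂) + ... + f(xₙ)]

x_0 = 1.5000, f(x_0) = 5.062500, coefficient = 1
x_1 = 2.1667, f(x_1) = 22.037809, coefficient = 2
x_2 = 2.8333, f(x_2) = 64.445216, coefficient = 2
x_3 = 3.5000, f(x_3) = 150.062500, coefficient = 1

I ≈ (0.666667/2) × 328.091049 = 109.363683
Exact value: 103.525000
Error: 5.838683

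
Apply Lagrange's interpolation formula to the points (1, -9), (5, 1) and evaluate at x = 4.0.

Lagrange interpolation formula:
P(x) = Σ yᵢ × Lᵢ(x)
where Lᵢ(x) = Π_{j≠i} (x - xⱼ)/(xᵢ - xⱼ)

L_0(4.0) = (4.0 - 5)/(1 - 5) = 0.250000
L_1(4.0) = (4.0 - 1)/(5 - 1) = 0.750000

P(4.0) = (-9)×L_0(4.0) + 1×L_1(4.0)
P(4.0) = -1.500000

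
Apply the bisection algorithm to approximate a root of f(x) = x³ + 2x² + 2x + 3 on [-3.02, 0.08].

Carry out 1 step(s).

f(x) = x³ + 2x² + 2x + 3
Initial interval: [-3.02, 0.08]

Iteration 1:
  c_1 = (-3.020000 + 0.080000)/2 = -1.470000
  f(c_1) = f(-1.470000) = 1.205277
  f(a) × f(c) < 0, new interval: [-3.020000, -1.470000]

After 1 iteration(s), the approximation is c_1 = -1.470000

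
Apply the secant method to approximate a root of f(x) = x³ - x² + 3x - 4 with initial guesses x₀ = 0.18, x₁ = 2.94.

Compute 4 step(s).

f(x) = x³ - x² + 3x - 4
x₀ = 0.18, x₁ = 2.94

Secant formula: x_{n+1} = x_n - f(x_n)(x_n - x_{n-1})/(f(x_n) - f(x_{n-1}))

Iteration 1:
  f(0.180000) = -3.486568
  f(2.940000) = 21.588584
  x_2 = 2.940000 - 21.588584×(2.940000 - 0.180000)/(21.588584 - (-3.486568))
       = 0.563763
Iteration 2:
  f(2.940000) = 21.588584
  f(0.563763) = -2.447358
  x_3 = 0.563763 - (-2.447358)×(0.563763 - 2.940000)/(-2.447358 - 21.588584)
       = 0.805714
Iteration 3:
  f(0.563763) = -2.447358
  f(0.805714) = -1.708985
  x_4 = 0.805714 - (-1.708985)×(0.805714 - 0.563763)/(-1.708985 - (-2.447358))
       = 1.365714
Iteration 4:
  f(0.805714) = -1.708985
  f(1.365714) = 0.779260
  x_5 = 1.365714 - 0.779260×(1.365714 - 0.805714)/(0.779260 - (-1.708985))
       = 1.190335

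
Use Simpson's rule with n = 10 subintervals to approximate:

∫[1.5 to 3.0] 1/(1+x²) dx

f(x) = 1/(1+x²)
a = 1.5, b = 3.0, n = 10
h = (b - a)/n = 0.150000

Simpson's rule: (h/3)[f(x₀) + 4f(x₁) + 2f(x₂) + ... + f(xₙ)]

x_0 = 1.5000, f(x_0) = 0.307692, coefficient = 1
x_1 = 1.6500, f(x_1) = 0.268637, coefficient = 4
x_2 = 1.8000, f(x_2) = 0.235849, coefficient = 2
x_3 = 1.9500, f(x_3) = 0.208225, coefficient = 4
x_4 = 2.1000, f(x_4) = 0.184843, coefficient = 2
x_5 = 2.2500, f(x_5) = 0.164948, coefficient = 4
x_6 = 2.4000, f(x_6) = 0.147929, coefficient = 2
x_7 = 2.5500, f(x_7) = 0.133289, coefficient = 4
x_8 = 2.7000, f(x_8) = 0.120627, coefficient = 2
x_9 = 2.8500, f(x_9) = 0.109619, coefficient = 4
x_10 = 3.0000, f(x_10) = 0.100000, coefficient = 1

I ≈ (0.150000/3) × 5.325061 = 0.266253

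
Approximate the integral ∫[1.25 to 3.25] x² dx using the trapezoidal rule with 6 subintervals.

f(x) = x²
a = 1.25, b = 3.25, n = 6
h = (b - a)/n = 0.333333

Trapezoidal rule: (h/2)[f(x₀) + 2f(x₁) + 2f(x₂) + ... + f(xₙ)]

x_0 = 1.2500, f(x_0) = 1.562500, coefficient = 1
x_1 = 1.5833, f(x_1) = 2.506944, coefficient = 2
x_2 = 1.9167, f(x_2) = 3.673611, coefficient = 2
x_3 = 2.2500, f(x_3) = 5.062500, coefficient = 2
x_4 = 2.5833, f(x_4) = 6.673611, coefficient = 2
x_5 = 2.9167, f(x_5) = 8.506944, coefficient = 2
x_6 = 3.2500, f(x_6) = 10.562500, coefficient = 1

I ≈ (0.333333/2) × 64.972222 = 10.828704
Exact value: 10.791667
Error: 0.037037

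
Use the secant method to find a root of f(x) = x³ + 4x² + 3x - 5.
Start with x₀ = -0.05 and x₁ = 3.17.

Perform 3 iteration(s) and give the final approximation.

f(x) = x³ + 4x² + 3x - 5
x₀ = -0.05, x₁ = 3.17

Secant formula: x_{n+1} = x_n - f(x_n)(x_n - x_{n-1})/(f(x_n) - f(x_{n-1}))

Iteration 1:
  f(-0.050000) = -5.140125
  f(3.170000) = 76.560613
  x_2 = 3.170000 - 76.560613×(3.170000 - (-0.050000))/(76.560613 - (-5.140125))
       = 0.152583
Iteration 2:
  f(3.170000) = 76.560613
  f(0.152583) = -4.445571
  x_3 = 0.152583 - (-4.445571)×(0.152583 - 3.170000)/(-4.445571 - 76.560613)
       = 0.318177
Iteration 3:
  f(0.152583) = -4.445571
  f(0.318177) = -3.608310
  x_4 = 0.318177 - (-3.608310)×(0.318177 - 0.152583)/(-3.608310 - (-4.445571))
       = 1.031831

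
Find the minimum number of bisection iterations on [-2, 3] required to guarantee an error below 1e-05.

We need (b-a)/2^n ≤ 1e-05
(3 - (-2))/2^n ≤ 1e-05
5/2^n ≤ 1e-05
2^n ≥ 500000
n ≥ log₂(500000) = 18.93
n ≥ 19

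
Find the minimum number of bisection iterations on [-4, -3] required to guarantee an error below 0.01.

We need (b-a)/2^n ≤ 0.01
(-3 - (-4))/2^n ≤ 0.01
1/2^n ≤ 0.01
2^n ≥ 100
n ≥ log₂(100) = 6.64
n ≥ 7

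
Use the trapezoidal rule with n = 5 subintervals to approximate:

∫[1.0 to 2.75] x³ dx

f(x) = x³
a = 1.0, b = 2.75, n = 5
h = (b - a)/n = 0.350000

Trapezoidal rule: (h/2)[f(x₀) + 2f(x₁) + 2f(x₂) + ... + f(xₙ)]

x_0 = 1.0000, f(x_0) = 1.000000, coefficient = 1
x_1 = 1.3500, f(x_1) = 2.460375, coefficient = 2
x_2 = 1.7000, f(x_2) = 4.913000, coefficient = 2
x_3 = 2.0500, f(x_3) = 8.615125, coefficient = 2
x_4 = 2.4000, f(x_4) = 13.824000, coefficient = 2
x_5 = 2.7500, f(x_5) = 20.796875, coefficient = 1

I ≈ (0.350000/2) × 81.421875 = 14.248828
Exact value: 14.047852
Error: 0.200977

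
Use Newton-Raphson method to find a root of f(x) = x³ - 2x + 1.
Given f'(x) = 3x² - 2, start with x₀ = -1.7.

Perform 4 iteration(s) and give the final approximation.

f(x) = x³ - 2x + 1
f'(x) = 3x² - 2
x₀ = -1.7

Newton-Raphson formula: x_{n+1} = x_n - f(x_n)/f'(x_n)

Iteration 1:
  f(-1.700000) = -0.513000
  f'(-1.700000) = 6.670000
  x_1 = -1.700000 - (-0.513000)/6.670000 = -1.623088
Iteration 2:
  f(-1.623088) = -0.029714
  f'(-1.623088) = 5.903248
  x_2 = -1.623088 - (-0.029714)/5.903248 = -1.618055
Iteration 3:
  f(-1.618055) = -0.000123
  f'(-1.618055) = 5.854306
  x_3 = -1.618055 - (-0.000123)/5.854306 = -1.618034
Iteration 4:
  f(-1.618034) = 0.000000
  f'(-1.618034) = 5.854102
  x_4 = -1.618034 - 0.000000/5.854102 = -1.618034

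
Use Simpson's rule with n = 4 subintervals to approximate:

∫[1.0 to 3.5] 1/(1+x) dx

f(x) = 1/(1+x)
a = 1.0, b = 3.5, n = 4
h = (b - a)/n = 0.625000

Simpson's rule: (h/3)[f(x₀) + 4f(x₁) + 2f(x₂) + ... + f(xₙ)]

x_0 = 1.0000, f(x_0) = 0.500000, coefficient = 1
x_1 = 1.6250, f(x_1) = 0.380952, coefficient = 4
x_2 = 2.2500, f(x_2) = 0.307692, coefficient = 2
x_3 = 2.8750, f(x_3) = 0.258065, coefficient = 4
x_4 = 3.5000, f(x_4) = 0.222222, coefficient = 1

I ≈ (0.625000/3) × 3.893674 = 0.811182
Exact value: 0.810930
Error: 0.000252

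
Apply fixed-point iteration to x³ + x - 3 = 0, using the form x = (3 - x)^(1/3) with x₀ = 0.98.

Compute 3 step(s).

Equation: x³ + x - 3 = 0
Fixed-point form: x = (3 - x)^(1/3)
x₀ = 0.98

x_1 = g(0.980000) = 1.264107
x_2 = g(1.264107) = 1.201824
x_3 = g(1.201824) = 1.216029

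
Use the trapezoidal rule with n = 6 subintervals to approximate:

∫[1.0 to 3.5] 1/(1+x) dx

f(x) = 1/(1+x)
a = 1.0, b = 3.5, n = 6
h = (b - a)/n = 0.416667

Trapezoidal rule: (h/2)[f(x₀) + 2f(x₁) + 2f(x₂) + ... + f(xₙ)]

x_0 = 1.0000, f(x_0) = 0.500000, coefficient = 1
x_1 = 1.4167, f(x_1) = 0.413793, coefficient = 2
x_2 = 1.8333, f(x_2) = 0.352941, coefficient = 2
x_3 = 2.2500, f(x_3) = 0.307692, coefficient = 2
x_4 = 2.6667, f(x_4) = 0.272727, coefficient = 2
x_5 = 3.0833, f(x_5) = 0.244898, coefficient = 2
x_6 = 3.5000, f(x_6) = 0.222222, coefficient = 1

I ≈ (0.416667/2) × 3.906326 = 0.813818
Exact value: 0.810930
Error: 0.002888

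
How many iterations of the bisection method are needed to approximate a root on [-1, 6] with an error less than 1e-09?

We need (b-a)/2^n ≤ 1e-09
(6 - (-1))/2^n ≤ 1e-09
7/2^n ≤ 1e-09
2^n ≥ 7000000000
n ≥ log₂(7000000000) = 32.70
n ≥ 33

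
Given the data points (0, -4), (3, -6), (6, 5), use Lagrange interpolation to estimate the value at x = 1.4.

Lagrange interpolation formula:
P(x) = Σ yᵢ × Lᵢ(x)
where Lᵢ(x) = Π_{j≠i} (x - xⱼ)/(xᵢ - xⱼ)

L_0(1.4) = (1.4 - 3)/(0 - 3) × (1.4 - 6)/(0 - 6) = 0.408889
L_1(1.4) = (1.4 - 0)/(3 - 0) × (1.4 - 6)/(3 - 6) = 0.715556
L_2(1.4) = (1.4 - 0)/(6 - 0) × (1.4 - 3)/(6 - 3) = -0.124444

P(1.4) = (-4)×L_0(1.4) + (-6)×L_1(1.4) + 5×L_2(1.4)
P(1.4) = -6.551111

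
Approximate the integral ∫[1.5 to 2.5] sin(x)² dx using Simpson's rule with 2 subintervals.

f(x) = sin(x)²
a = 1.5, b = 2.5, n = 2
h = (b - a)/n = 0.500000

Simpson's rule: (h/3)[f(x₀) + 4f(x₁) + 2f(x₂) + ... + f(xₙ)]

x_0 = 1.5000, f(x_0) = 0.994996, coefficient = 1
x_1 = 2.0000, f(x_1) = 0.826822, coefficient = 4
x_2 = 2.5000, f(x_2) = 0.358169, coefficient = 1

I ≈ (0.500000/3) × 4.660452 = 0.776742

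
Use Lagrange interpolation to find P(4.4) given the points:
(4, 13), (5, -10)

Lagrange interpolation formula:
P(x) = Σ yᵢ × Lᵢ(x)
where Lᵢ(x) = Π_{j≠i} (x - xⱼ)/(xᵢ - xⱼ)

L_0(4.4) = (4.4 - 5)/(4 - 5) = 0.600000
L_1(4.4) = (4.4 - 4)/(5 - 4) = 0.400000

P(4.4) = 13×L_0(4.4) + (-10)×L_1(4.4)
P(4.4) = 3.800000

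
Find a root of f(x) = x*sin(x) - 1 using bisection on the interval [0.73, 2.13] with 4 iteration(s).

f(x) = x*sin(x) - 1
Initial interval: [0.73, 2.13]

Iteration 1:
  c_1 = (0.730000 + 2.130000)/2 = 1.430000
  f(c_1) = f(1.430000) = 0.415850
  f(a) × f(c) < 0, new interval: [0.730000, 1.430000]
Iteration 2:
  c_2 = (0.730000 + 1.430000)/2 = 1.080000
  f(c_2) = f(1.080000) = -0.047486
  f(a) × f(c) ≥ 0, new interval: [1.080000, 1.430000]
Iteration 3:
  c_3 = (1.080000 + 1.430000)/2 = 1.255000
  f(c_3) = f(1.255000) = 0.192939
  f(a) × f(c) < 0, new interval: [1.080000, 1.255000]
Iteration 4:
  c_4 = (1.080000 + 1.255000)/2 = 1.167500
  f(c_4) = f(1.167500) = 0.073834
  f(a) × f(c) < 0, new interval: [1.080000, 1.167500]

After 4 iteration(s), the approximation is c_4 = 1.167500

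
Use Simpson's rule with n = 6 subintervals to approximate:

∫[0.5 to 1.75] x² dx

f(x) = x²
a = 0.5, b = 1.75, n = 6
h = (b - a)/n = 0.208333

Simpson's rule: (h/3)[f(x₀) + 4f(x₁) + 2f(x₂) + ... + f(xₙ)]

x_0 = 0.5000, f(x_0) = 0.250000, coefficient = 1
x_1 = 0.7083, f(x_1) = 0.501736, coefficient = 4
x_2 = 0.9167, f(x_2) = 0.840278, coefficient = 2
x_3 = 1.1250, f(x_3) = 1.265625, coefficient = 4
x_4 = 1.3333, f(x_4) = 1.777778, coefficient = 2
x_5 = 1.5417, f(x_5) = 2.376736, coefficient = 4
x_6 = 1.7500, f(x_6) = 3.062500, coefficient = 1

I ≈ (0.208333/3) × 25.125000 = 1.744792
Exact value: 1.744792
Error: 0.000000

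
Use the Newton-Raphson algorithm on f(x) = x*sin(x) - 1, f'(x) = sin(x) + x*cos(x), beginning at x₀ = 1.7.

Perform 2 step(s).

f(x) = x*sin(x) - 1
f'(x) = sin(x) + x*cos(x)
x₀ = 1.7

Newton-Raphson formula: x_{n+1} = x_n - f(x_n)/f'(x_n)

Iteration 1:
  f(1.700000) = 0.685830
  f'(1.700000) = 0.772629
  x_1 = 1.700000 - 0.685830/0.772629 = 0.812342
Iteration 2:
  f(0.812342) = -0.410320
  f'(0.812342) = 1.284629
  x_2 = 0.812342 - (-0.410320)/1.284629 = 1.131750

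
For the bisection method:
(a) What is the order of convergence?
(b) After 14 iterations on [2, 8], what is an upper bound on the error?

(a) Bisection has linear (order 1) convergence; the error is halved each step.

(b) Error bound = (b-a)/2^n = (8 - 2)/2^{14}
    = 6/2^{14}

(a) 1 (linear); (b) error ≤ 3.66e-04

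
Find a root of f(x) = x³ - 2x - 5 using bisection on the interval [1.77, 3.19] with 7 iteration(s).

f(x) = x³ - 2x - 5
Initial interval: [1.77, 3.19]

Iteration 1:
  c_1 = (1.770000 + 3.190000)/2 = 2.480000
  f(c_1) = f(2.480000) = 5.292992
  f(a) × f(c) < 0, new interval: [1.770000, 2.480000]
Iteration 2:
  c_2 = (1.770000 + 2.480000)/2 = 2.125000
  f(c_2) = f(2.125000) = 0.345703
  f(a) × f(c) < 0, new interval: [1.770000, 2.125000]
Iteration 3:
  c_3 = (1.770000 + 2.125000)/2 = 1.947500
  f(c_3) = f(1.947500) = -1.508607
  f(a) × f(c) ≥ 0, new interval: [1.947500, 2.125000]
Iteration 4:
  c_4 = (1.947500 + 2.125000)/2 = 2.036250
  f(c_4) = f(2.036250) = -0.629568
  f(a) × f(c) ≥ 0, new interval: [2.036250, 2.125000]
Iteration 5:
  c_5 = (2.036250 + 2.125000)/2 = 2.080625
  f(c_5) = f(2.080625) = -0.154224
  f(a) × f(c) ≥ 0, new interval: [2.080625, 2.125000]
Iteration 6:
  c_6 = (2.080625 + 2.125000)/2 = 2.102812
  f(c_6) = f(2.102812) = 0.092634
  f(a) × f(c) < 0, new interval: [2.080625, 2.102812]
Iteration 7:
  c_7 = (2.080625 + 2.102812)/2 = 2.091719
  f(c_7) = f(2.091719) = -0.031567
  f(a) × f(c) ≥ 0, new interval: [2.091719, 2.102812]

After 7 iteration(s), the approximation is c_7 = 2.091719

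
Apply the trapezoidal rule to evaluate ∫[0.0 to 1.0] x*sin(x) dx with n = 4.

f(x) = x*sin(x)
a = 0.0, b = 1.0, n = 4
h = (b - a)/n = 0.250000

Trapezoidal rule: (h/2)[f(x₀) + 2f(x₁) + 2f(x₂) + ... + f(xₙ)]

x_0 = 0.0000, f(x_0) = 0.000000, coefficient = 1
x_1 = 0.2500, f(x_1) = 0.061851, coefficient = 2
x_2 = 0.5000, f(x_2) = 0.239713, coefficient = 2
x_3 = 0.7500, f(x_3) = 0.511229, coefficient = 2
x_4 = 1.0000, f(x_4) = 0.841471, coefficient = 1

I ≈ (0.250000/2) × 2.467057 = 0.308382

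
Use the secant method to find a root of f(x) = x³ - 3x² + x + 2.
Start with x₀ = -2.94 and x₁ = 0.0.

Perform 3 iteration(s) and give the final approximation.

f(x) = x³ - 3x² + x + 2
x₀ = -2.94, x₁ = 0.0

Secant formula: x_{n+1} = x_n - f(x_n)(x_n - x_{n-1})/(f(x_n) - f(x_{n-1}))

Iteration 1:
  f(-2.940000) = -52.282984
  f(0.000000) = 2.000000
  x_2 = 0.000000 - 2.000000×(0.000000 - (-2.940000))/(2.000000 - (-52.282984))
       = -0.108321
Iteration 2:
  f(0.000000) = 2.000000
  f(-0.108321) = 1.855207
  x_3 = -0.108321 - 1.855207×(-0.108321 - 0.000000)/(1.855207 - 2.000000)
       = -1.496225
Iteration 3:
  f(-0.108321) = 1.855207
  f(-1.496225) = -9.561878
  x_4 = -1.496225 - (-9.561878)×(-1.496225 - (-0.108321))/(-9.561878 - 1.855207)
       = -0.333847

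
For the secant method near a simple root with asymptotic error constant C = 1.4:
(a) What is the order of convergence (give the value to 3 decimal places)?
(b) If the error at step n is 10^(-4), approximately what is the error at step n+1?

(a) Secant method has superlinear convergence with order φ = (1+√5)/2 ≈ 1.618.
    This means |e_{n+1}| ≈ C|e_n|^1.618.

(b) With |e_n| = 10^(-4) and C = 1.4:
    |e_{n+1}| ≈ 1.4 × (10^(-4))^1.618 = 1.4 × 10^(-6.47)

(a) ≈ 1.618 (golden ratio); (b) |e_{n+1}| ≈ 4.721e-07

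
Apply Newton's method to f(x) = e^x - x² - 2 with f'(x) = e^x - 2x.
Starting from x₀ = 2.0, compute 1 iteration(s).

f(x) = e^x - x² - 2
f'(x) = e^x - 2x
x₀ = 2.0

Newton-Raphson formula: x_{n+1} = x_n - f(x_n)/f'(x_n)

Iteration 1:
  f(2.000000) = 1.389056
  f'(2.000000) = 3.389056
  x_1 = 2.000000 - 1.389056/3.389056 = 1.590135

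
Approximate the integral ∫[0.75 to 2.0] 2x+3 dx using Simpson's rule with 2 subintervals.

f(x) = 2x+3
a = 0.75, b = 2.0, n = 2
h = (b - a)/n = 0.625000

Simpson's rule: (h/3)[f(x₀) + 4f(x₁) + 2f(x₂) + ... + f(xₙ)]

x_0 = 0.7500, f(x_0) = 4.500000, coefficient = 1
x_1 = 1.3750, f(x_1) = 5.750000, coefficient = 4
x_2 = 2.0000, f(x_2) = 7.000000, coefficient = 1

I ≈ (0.625000/3) × 34.500000 = 7.187500
Exact value: 7.187500
Error: 0.000000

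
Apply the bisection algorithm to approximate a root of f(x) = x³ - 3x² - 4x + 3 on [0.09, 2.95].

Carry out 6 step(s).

f(x) = x³ - 3x² - 4x + 3
Initial interval: [0.09, 2.95]

Iteration 1:
  c_1 = (0.090000 + 2.950000)/2 = 1.520000
  f(c_1) = f(1.520000) = -6.499392
  f(a) × f(c) < 0, new interval: [0.090000, 1.520000]
Iteration 2:
  c_2 = (0.090000 + 1.520000)/2 = 0.805000
  f(c_2) = f(0.805000) = -1.642415
  f(a) × f(c) < 0, new interval: [0.090000, 0.805000]
Iteration 3:
  c_3 = (0.090000 + 0.805000)/2 = 0.447500
  f(c_3) = f(0.447500) = 0.698846
  f(a) × f(c) ≥ 0, new interval: [0.447500, 0.805000]
Iteration 4:
  c_4 = (0.447500 + 0.805000)/2 = 0.626250
  f(c_4) = f(0.626250) = -0.435959
  f(a) × f(c) < 0, new interval: [0.447500, 0.626250]
Iteration 5:
  c_5 = (0.447500 + 0.626250)/2 = 0.536875
  f(c_5) = f(0.536875) = 0.142542
  f(a) × f(c) ≥ 0, new interval: [0.536875, 0.626250]
Iteration 6:
  c_6 = (0.536875 + 0.626250)/2 = 0.581562
  f(c_6) = f(0.581562) = -0.144202
  f(a) × f(c) < 0, new interval: [0.536875, 0.581562]

After 6 iteration(s), the approximation is c_6 = 0.581562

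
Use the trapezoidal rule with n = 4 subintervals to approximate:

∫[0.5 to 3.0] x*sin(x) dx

f(x) = x*sin(x)
a = 0.5, b = 3.0, n = 4
h = (b - a)/n = 0.625000

Trapezoidal rule: (h/2)[f(x₀) + 2f(x₁) + 2f(x₂) + ... + f(xₙ)]

x_0 = 0.5000, f(x_0) = 0.239713, coefficient = 1
x_1 = 1.1250, f(x_1) = 1.015051, coefficient = 2
x_2 = 1.7500, f(x_2) = 1.721975, coefficient = 2
x_3 = 2.3750, f(x_3) = 1.647502, coefficient = 2
x_4 = 3.0000, f(x_4) = 0.423360, coefficient = 1

I ≈ (0.625000/2) × 9.432130 = 2.947540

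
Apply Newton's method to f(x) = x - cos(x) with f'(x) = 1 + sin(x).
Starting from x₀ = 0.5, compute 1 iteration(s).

f(x) = x - cos(x)
f'(x) = 1 + sin(x)
x₀ = 0.5

Newton-Raphson formula: x_{n+1} = x_n - f(x_n)/f'(x_n)

Iteration 1:
  f(0.500000) = -0.377583
  f'(0.500000) = 1.479426
  x_1 = 0.500000 - (-0.377583)/1.479426 = 0.755222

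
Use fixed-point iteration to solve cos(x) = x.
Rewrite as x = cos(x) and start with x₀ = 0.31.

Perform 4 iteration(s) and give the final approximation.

Equation: cos(x) = x
Fixed-point form: x = cos(x)
x₀ = 0.31

x_1 = g(0.310000) = 0.952334
x_2 = g(0.952334) = 0.579783
x_3 = g(0.579783) = 0.836581
x_4 = g(0.836581) = 0.670005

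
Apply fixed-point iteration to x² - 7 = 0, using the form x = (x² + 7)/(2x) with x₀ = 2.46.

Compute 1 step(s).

Equation: x² - 7 = 0
Fixed-point form: x = (x² + 7)/(2x)
x₀ = 2.46

x_1 = g(2.460000) = 2.652764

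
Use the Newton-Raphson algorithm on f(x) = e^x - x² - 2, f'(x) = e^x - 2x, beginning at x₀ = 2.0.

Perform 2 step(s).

f(x) = e^x - x² - 2
f'(x) = e^x - 2x
x₀ = 2.0

Newton-Raphson formula: x_{n+1} = x_n - f(x_n)/f'(x_n)

Iteration 1:
  f(2.000000) = 1.389056
  f'(2.000000) = 3.389056
  x_1 = 2.000000 - 1.389056/3.389056 = 1.590135
Iteration 2:
  f(1.590135) = 0.375881
  f'(1.590135) = 1.724140
  x_2 = 1.590135 - 0.375881/1.724140 = 1.372124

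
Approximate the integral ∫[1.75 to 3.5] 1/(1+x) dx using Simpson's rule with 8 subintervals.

f(x) = 1/(1+x)
a = 1.75, b = 3.5, n = 8
h = (b - a)/n = 0.218750

Simpson's rule: (h/3)[f(x₀) + 4f(x₁) + 2f(x₂) + ... + f(xₙ)]

x_0 = 1.7500, f(x_0) = 0.363636, coefficient = 1
x_1 = 1.9688, f(x_1) = 0.336842, coefficient = 4
x_2 = 2.1875, f(x_2) = 0.313725, coefficient = 2
x_3 = 2.4062, f(x_3) = 0.293578, coefficient = 4
x_4 = 2.6250, f(x_4) = 0.275862, coefficient = 2
x_5 = 2.8438, f(x_5) = 0.260163, coefficient = 4
x_6 = 3.0625, f(x_6) = 0.246154, coefficient = 2
x_7 = 3.2812, f(x_7) = 0.233577, coefficient = 4
x_8 = 3.5000, f(x_8) = 0.222222, coefficient = 1

I ≈ (0.218750/3) × 6.753979 = 0.492478
Exact value: 0.492476
Error: 0.000001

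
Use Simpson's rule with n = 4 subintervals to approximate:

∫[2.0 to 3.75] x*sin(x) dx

f(x) = x*sin(x)
a = 2.0, b = 3.75, n = 4
h = (b - a)/n = 0.437500

Simpson's rule: (h/3)[f(x₀) + 4f(x₁) + 2f(x₂) + ... + f(xₙ)]

x_0 = 2.0000, f(x_0) = 1.818595, coefficient = 1
x_1 = 2.4375, f(x_1) = 1.577897, coefficient = 4
x_2 = 2.8750, f(x_2) = 0.757407, coefficient = 2
x_3 = 3.3125, f(x_3) = -0.563379, coefficient = 4
x_4 = 3.7500, f(x_4) = -2.143355, coefficient = 1

I ≈ (0.437500/3) × 5.248130 = 0.765352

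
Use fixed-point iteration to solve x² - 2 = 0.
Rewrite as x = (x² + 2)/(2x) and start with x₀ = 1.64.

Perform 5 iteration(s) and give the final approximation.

Equation: x² - 2 = 0
Fixed-point form: x = (x² + 2)/(2x)
x₀ = 1.64

x_1 = g(1.640000) = 1.429756
x_2 = g(1.429756) = 1.414298
x_3 = g(1.414298) = 1.414214
x_4 = g(1.414214) = 1.414214
x_5 = g(1.414214) = 1.414214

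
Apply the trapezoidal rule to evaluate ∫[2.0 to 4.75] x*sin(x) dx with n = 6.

f(x) = x*sin(x)
a = 2.0, b = 4.75, n = 6
h = (b - a)/n = 0.458333

Trapezoidal rule: (h/2)[f(x₀) + 2f(x₁) + 2f(x₂) + ... + f(xₙ)]

x_0 = 2.0000, f(x_0) = 1.818595, coefficient = 1
x_1 = 2.4583, f(x_1) = 1.552005, coefficient = 2
x_2 = 2.9167, f(x_2) = 0.650516, coefficient = 2
x_3 = 3.3750, f(x_3) = -0.780617, coefficient = 2
x_4 = 3.8333, f(x_4) = -2.445202, coefficient = 2
x_5 = 4.2917, f(x_5) = -3.917408, coefficient = 2
x_6 = 4.7500, f(x_6) = -4.746641, coefficient = 1

I ≈ (0.458333/2) × -12.809456 = -2.935500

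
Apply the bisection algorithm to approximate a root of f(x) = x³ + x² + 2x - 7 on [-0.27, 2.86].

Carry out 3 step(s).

f(x) = x³ + x² + 2x - 7
Initial interval: [-0.27, 2.86]

Iteration 1:
  c_1 = (-0.270000 + 2.860000)/2 = 1.295000
  f(c_1) = f(1.295000) = -0.561228
  f(a) × f(c) ≥ 0, new interval: [1.295000, 2.860000]
Iteration 2:
  c_2 = (1.295000 + 2.860000)/2 = 2.077500
  f(c_2) = f(2.077500) = 10.437509
  f(a) × f(c) < 0, new interval: [1.295000, 2.077500]
Iteration 3:
  c_3 = (1.295000 + 2.077500)/2 = 1.686250
  f(c_3) = f(1.686250) = 4.010688
  f(a) × f(c) < 0, new interval: [1.295000, 1.686250]

After 3 iteration(s), the approximation is c_3 = 1.686250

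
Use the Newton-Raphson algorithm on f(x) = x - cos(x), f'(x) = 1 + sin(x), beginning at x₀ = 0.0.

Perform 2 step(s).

f(x) = x - cos(x)
f'(x) = 1 + sin(x)
x₀ = 0.0

Newton-Raphson formula: x_{n+1} = x_n - f(x_n)/f'(x_n)

Iteration 1:
  f(0.000000) = -1.000000
  f'(0.000000) = 1.000000
  x_1 = 0.000000 - (-1.000000)/1.000000 = 1.000000
Iteration 2:
  f(1.000000) = 0.459698
  f'(1.000000) = 1.841471
  x_2 = 1.000000 - 0.459698/1.841471 = 0.750364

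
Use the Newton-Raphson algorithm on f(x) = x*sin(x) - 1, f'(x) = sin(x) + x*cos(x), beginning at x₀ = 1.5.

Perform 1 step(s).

f(x) = x*sin(x) - 1
f'(x) = sin(x) + x*cos(x)
x₀ = 1.5

Newton-Raphson formula: x_{n+1} = x_n - f(x_n)/f'(x_n)

Iteration 1:
  f(1.500000) = 0.496242
  f'(1.500000) = 1.103601
  x_1 = 1.500000 - 0.496242/1.103601 = 1.050342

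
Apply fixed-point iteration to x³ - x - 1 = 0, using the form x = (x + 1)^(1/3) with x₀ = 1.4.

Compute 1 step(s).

Equation: x³ - x - 1 = 0
Fixed-point form: x = (x + 1)^(1/3)
x₀ = 1.4

x_1 = g(1.400000) = 1.338866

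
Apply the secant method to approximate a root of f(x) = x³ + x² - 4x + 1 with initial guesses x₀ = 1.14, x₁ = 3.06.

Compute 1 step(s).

f(x) = x³ + x² - 4x + 1
x₀ = 1.14, x₁ = 3.06

Secant formula: x_{n+1} = x_n - f(x_n)(x_n - x_{n-1})/(f(x_n) - f(x_{n-1}))

Iteration 1:
  f(1.140000) = -0.778856
  f(3.060000) = 26.776216
  x_2 = 3.060000 - 26.776216×(3.060000 - 1.140000)/(26.776216 - (-0.778856))
       = 1.194270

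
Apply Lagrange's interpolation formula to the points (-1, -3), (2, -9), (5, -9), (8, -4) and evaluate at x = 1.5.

Lagrange interpolation formula:
P(x) = Σ yᵢ × Lᵢ(x)
where Lᵢ(x) = Π_{j≠i} (x - xⱼ)/(xᵢ - xⱼ)

L_0(1.5) = (1.5 - 2)/(-1 - 2) × (1.5 - 5)/(-1 - 5) × (1.5 - 8)/(-1 - 8) = 0.070216
L_1(1.5) = (1.5 - (-1))/(2 - (-1)) × (1.5 - 5)/(2 - 5) × (1.5 - 8)/(2 - 8) = 1.053241
L_2(1.5) = (1.5 - (-1))/(5 - (-1)) × (1.5 - 2)/(5 - 2) × (1.5 - 8)/(5 - 8) = -0.150463
L_3(1.5) = (1.5 - (-1))/(8 - (-1)) × (1.5 - 2)/(8 - 2) × (1.5 - 5)/(8 - 5) = 0.027006

P(1.5) = (-3)×L_0(1.5) + (-9)×L_1(1.5) + (-9)×L_2(1.5) + (-4)×L_3(1.5)
P(1.5) = -8.443673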